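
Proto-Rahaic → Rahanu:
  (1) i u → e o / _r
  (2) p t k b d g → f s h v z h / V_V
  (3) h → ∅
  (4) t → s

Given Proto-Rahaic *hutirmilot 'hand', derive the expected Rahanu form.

usermilos

Rahanu: *hutirmilot
  hutirmilot → hutermilot   [pre-rhotic lowering]
  hutermilot → husermilot   [intervocalic lenition]
  husermilot → usermilot   [h-loss]
  usermilot → usermilos   [unconditioned shift]
  giving Rahanu usermilos.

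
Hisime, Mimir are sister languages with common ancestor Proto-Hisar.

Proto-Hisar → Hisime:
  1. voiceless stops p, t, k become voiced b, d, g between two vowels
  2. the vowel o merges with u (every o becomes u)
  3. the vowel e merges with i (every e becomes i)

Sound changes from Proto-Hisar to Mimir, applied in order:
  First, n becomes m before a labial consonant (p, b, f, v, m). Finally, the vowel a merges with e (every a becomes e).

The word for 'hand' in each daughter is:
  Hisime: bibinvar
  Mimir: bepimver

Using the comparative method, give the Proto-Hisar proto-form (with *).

*bepinvar

Position 7: Hisime has a, Mimir has e. Hisime preserves a here (none of its changes turn any other segment into a), so the proto-segment is *a.
Position 2: Hisime has i, Mimir has e. Taking the neighbouring segments as reconstructed: Hisime i could go back to *e or *i; Mimir e could go back to *a or *e — the one source consistent with every daughter is *e.
Position 5: Hisime has n, Mimir has m. Hisime preserves n here (none of its changes turn any other segment into n), so the proto-segment is *n.
Continuing position by position gives *bepinvar; check it forward:
Hisime: *bepinvar > bebinvar > bibinvar  (by intervocalic voicing, vowel merger)
Mimir: start from *bepinvar.
  rule 1 (nasal place assimilation): bepinvar → bepimvar
  rule 2 (vowel merger): bepimvar → bepimver
  ⇒ Mimir bepimver
No other proto-form is consistent with every reflex, so the reconstruction is *bepinvar.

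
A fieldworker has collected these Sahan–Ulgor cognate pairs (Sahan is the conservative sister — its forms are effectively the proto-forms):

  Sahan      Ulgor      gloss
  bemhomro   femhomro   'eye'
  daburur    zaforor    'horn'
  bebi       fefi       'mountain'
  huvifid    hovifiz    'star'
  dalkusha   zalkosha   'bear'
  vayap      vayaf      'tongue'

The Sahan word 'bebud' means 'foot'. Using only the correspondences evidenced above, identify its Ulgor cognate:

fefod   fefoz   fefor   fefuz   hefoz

fefoz

bemhomro ~ femhomro, bebi ~ fefi — Sahan b corresponds to Ulgor f word-initially before a front vowel.
daburur ~ zaforor — Sahan b corresponds to Ulgor f between vowels (before a back vowel).
dalkusha ~ zalkosha — Sahan u corresponds to Ulgor o after a consonant, before a consonant other than r, m, n, p, b, f, v.
huvifid ~ hovifiz — Sahan d corresponds to Ulgor z word-finally.
Applying these to Sahan 'bebud':
  bebud → febud   (b→f word-initially before a front vowel)
  febud → fefud   (b→f between vowels (before a back vowel))
  fefud → fefod   (u→o after a consonant, before a consonant other than r, m, n, p, b, f, v)
  fefod → fefoz   (d→z word-finally)
So the Ulgor cognate is 'fefoz'.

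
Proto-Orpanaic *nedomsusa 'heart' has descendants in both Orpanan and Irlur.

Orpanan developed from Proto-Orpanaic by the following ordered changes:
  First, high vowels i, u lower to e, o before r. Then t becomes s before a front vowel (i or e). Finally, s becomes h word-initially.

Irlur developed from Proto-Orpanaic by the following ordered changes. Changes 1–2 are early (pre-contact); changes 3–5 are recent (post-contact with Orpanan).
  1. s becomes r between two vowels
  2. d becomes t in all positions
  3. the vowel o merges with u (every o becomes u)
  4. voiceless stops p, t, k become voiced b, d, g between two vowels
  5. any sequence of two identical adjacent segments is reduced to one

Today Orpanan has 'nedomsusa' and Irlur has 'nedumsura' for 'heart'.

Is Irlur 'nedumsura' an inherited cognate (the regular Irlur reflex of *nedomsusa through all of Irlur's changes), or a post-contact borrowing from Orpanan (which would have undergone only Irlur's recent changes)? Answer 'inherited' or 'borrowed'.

If inherited, *nedomsusa would pass through all of Irlur's changes:
Irlur: *nedomsusa > nedomsura > netomsura > netumsura > nedumsura  (by rhotacism, unconditioned shift, vowel merger, intervocalic voicing)
If borrowed from Orpanan 'nedomsusa' after the early changes, it would undergo only the recent ones:
  rule 3 (vowel merger): nedomsusa → nedumsusa
  rule 4 (intervocalic voicing): no change (nedumsusa)
  rule 5 (degemination): no change (nedumsusa)
  ⇒ as a loan: nedumsusa
Irlur 'nedumsura' matches the inherited outcome exactly, so it is an inherited cognate, not a loan.

inherited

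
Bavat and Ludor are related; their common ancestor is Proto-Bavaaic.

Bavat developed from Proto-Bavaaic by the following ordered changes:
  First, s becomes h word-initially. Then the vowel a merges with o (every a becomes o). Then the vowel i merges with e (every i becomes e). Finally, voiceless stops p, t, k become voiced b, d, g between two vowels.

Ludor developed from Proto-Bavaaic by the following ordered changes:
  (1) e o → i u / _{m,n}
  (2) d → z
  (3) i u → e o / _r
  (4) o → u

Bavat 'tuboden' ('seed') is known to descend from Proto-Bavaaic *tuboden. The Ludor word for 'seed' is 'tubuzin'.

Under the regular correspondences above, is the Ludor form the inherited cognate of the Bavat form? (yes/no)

yes

Derive the expected Ludor reflex of *tuboden:
Ludor: *tuboden > tubodin > tubozin > tubuzin  (by pre-nasal raising, unconditioned shift, vowel merger)
Ludor 'tubuzin' matches the regular reflex exactly, so the pair is cognate.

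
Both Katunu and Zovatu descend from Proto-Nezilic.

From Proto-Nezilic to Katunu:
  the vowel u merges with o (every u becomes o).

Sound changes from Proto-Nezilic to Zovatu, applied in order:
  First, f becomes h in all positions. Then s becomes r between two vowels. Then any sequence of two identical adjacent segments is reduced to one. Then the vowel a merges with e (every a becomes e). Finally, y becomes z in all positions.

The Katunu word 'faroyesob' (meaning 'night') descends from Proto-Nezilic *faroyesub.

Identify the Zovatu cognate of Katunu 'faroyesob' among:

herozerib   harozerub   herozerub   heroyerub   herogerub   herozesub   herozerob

herozerub

Zovatu: start from *faroyesub.
  rule 1 (unconditioned shift): faroyesub → haroyesub
  rule 2 (rhotacism): haroyesub → haroyerub
  rule 3: no change — haroyerub
  rule 4 (vowel merger): haroyerub → heroyerub
  rule 5 (unconditioned shift): heroyerub → herozerub
  ⇒ Zovatu herozerub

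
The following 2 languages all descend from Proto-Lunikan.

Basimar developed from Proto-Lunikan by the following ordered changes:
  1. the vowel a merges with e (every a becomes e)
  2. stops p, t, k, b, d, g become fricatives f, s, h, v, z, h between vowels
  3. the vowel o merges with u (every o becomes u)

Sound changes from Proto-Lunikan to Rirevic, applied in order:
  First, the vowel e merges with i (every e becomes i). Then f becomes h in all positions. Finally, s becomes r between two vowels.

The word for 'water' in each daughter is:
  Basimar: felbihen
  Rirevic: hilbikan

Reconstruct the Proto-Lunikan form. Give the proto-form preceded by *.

Position 6: Basimar has h, Rirevic has k. Rirevic preserves k here (none of its changes turn any other segment into k), so the proto-segment is *k.
Position 1: Basimar has f, Rirevic has h. Taking the neighbouring segments as reconstructed: Basimar f can only go back to *f; Rirevic h could go back to *f or *h — the one source consistent with every daughter is *f.
Position 7: Basimar has e, Rirevic has a. Rirevic preserves a here (none of its changes turn any other segment into a), so the proto-segment is *a.
Verify the candidate proto-form against each daughter:
Basimar: start from *felbikan.
  rule 1 (vowel merger): felbikan → felbiken
  rule 2 (intervocalic lenition): felbiken → felbihen
  rule 3: no change — felbihen
  ⇒ Basimar felbihen
Rirevic: *felbikan
  felbikan → filbikan   [vowel merger]
  filbikan → hilbikan   [unconditioned shift]
  hilbikan (rule 3 does not apply)
  giving Rirevic hilbikan.
No other proto-form is consistent with every reflex, so the reconstruction is *felbikan.

*felbikan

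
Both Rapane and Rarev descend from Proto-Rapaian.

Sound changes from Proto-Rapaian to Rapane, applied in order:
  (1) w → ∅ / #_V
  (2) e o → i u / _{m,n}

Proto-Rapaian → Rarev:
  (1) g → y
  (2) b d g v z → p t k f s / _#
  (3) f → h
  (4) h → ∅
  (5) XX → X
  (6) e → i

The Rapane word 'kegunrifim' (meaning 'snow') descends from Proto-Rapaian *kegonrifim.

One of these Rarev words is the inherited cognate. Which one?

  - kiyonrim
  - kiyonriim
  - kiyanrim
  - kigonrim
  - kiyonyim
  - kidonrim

Rarev: start from *kegonrifim.
  rule 1 (unconditioned shift): kegonrifim → keyonrifim
  rule 2: no change — keyonrifim
  rule 3 (unconditioned shift): keyonrifim → keyonrihim
  rule 4 (h-loss): keyonrihim → keyonriim
  rule 5 (degemination): keyonriim → keyonrim
  rule 6 (vowel merger): keyonrim → kiyonrim
  ⇒ Rarev kiyonrim
Only 'kiyonrim' matches the regular Rarev development of *kegonrifim.

kiyonrim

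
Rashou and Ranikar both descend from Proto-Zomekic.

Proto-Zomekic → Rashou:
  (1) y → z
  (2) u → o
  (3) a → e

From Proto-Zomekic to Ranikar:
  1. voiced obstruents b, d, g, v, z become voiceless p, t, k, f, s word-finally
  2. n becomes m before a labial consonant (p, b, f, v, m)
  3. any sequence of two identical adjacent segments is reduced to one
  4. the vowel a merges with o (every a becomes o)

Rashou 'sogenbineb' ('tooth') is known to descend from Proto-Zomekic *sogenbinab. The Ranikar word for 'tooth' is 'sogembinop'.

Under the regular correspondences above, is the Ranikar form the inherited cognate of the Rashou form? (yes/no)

yes

Derive the expected Ranikar reflex of *sogenbinab:
Ranikar: start from *sogenbinab.
  rule 1 (final devoicing): sogenbinab → sogenbinap
  rule 2 (nasal place assimilation): sogenbinap → sogembinap
  rule 3: no change — sogembinap
  rule 4 (vowel merger): sogembinap → sogembinop
  ⇒ Ranikar sogembinop
Ranikar 'sogembinop' matches the regular reflex exactly, so the pair is cognate.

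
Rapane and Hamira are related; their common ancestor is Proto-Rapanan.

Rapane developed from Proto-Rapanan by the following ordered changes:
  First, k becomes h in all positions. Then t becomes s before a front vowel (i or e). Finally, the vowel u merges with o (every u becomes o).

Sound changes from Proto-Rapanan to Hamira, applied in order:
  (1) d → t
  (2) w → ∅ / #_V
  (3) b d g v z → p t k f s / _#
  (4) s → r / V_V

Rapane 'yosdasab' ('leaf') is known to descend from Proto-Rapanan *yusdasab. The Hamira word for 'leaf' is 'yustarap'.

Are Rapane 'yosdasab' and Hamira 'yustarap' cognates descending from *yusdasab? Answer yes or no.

yes

Derive the expected Hamira reflex of *yusdasab:
Hamira: *yusdasab > yustasab > yustasap > yustarap  (by unconditioned shift, final devoicing, rhotacism)
Hamira 'yustarap' matches the regular reflex exactly, so the pair is cognate.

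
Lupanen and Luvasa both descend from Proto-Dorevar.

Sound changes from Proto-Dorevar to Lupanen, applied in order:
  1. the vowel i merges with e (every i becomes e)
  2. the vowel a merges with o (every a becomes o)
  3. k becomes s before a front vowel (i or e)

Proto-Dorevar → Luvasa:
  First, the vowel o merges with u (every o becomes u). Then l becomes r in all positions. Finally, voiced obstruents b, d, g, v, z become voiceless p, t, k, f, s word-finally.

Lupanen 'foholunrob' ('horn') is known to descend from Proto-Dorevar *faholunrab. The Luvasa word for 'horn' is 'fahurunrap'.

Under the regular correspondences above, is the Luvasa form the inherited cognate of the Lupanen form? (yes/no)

yes

Derive the expected Luvasa reflex of *faholunrab:
Luvasa: start from *faholunrab.
  rule 1 (vowel merger): faholunrab → fahulunrab
  rule 2 (unconditioned shift): fahulunrab → fahurunrab
  rule 3 (final devoicing): fahurunrab → fahurunrap
  ⇒ Luvasa fahurunrap
Luvasa 'fahurunrap' matches the regular reflex exactly, so the pair is cognate.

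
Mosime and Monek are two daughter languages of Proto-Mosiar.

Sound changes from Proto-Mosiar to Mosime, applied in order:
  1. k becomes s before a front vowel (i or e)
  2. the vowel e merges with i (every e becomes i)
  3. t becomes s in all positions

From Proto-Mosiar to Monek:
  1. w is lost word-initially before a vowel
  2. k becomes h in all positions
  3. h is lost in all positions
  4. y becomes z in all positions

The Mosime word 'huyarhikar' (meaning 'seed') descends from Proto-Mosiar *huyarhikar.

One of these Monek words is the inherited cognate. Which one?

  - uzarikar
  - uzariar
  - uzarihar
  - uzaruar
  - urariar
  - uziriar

uzariar

Monek: *huyarhikar
  huyarhikar (rule 1 does not apply)
  huyarhikar → huyarhihar   [unconditioned shift]
  huyarhihar → uyariar   [h-loss]
  uyariar → uzariar   [unconditioned shift]
  giving Monek uzariar.
Only 'uzariar' matches the regular Monek development of *huyarhikar.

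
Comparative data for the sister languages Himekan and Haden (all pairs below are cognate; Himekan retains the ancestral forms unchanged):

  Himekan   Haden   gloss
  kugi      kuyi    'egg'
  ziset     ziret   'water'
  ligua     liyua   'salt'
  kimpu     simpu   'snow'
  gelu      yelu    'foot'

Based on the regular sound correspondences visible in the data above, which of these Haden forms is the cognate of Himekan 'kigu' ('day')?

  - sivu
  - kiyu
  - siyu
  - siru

kimpu ~ simpu — Himekan k corresponds to Haden s word-initially before a front vowel.
ligua ~ liyua — Himekan g corresponds to Haden y between vowels (before a back vowel).
Applying these to Himekan 'kigu':
  kigu → sigu   (k→s word-initially before a front vowel)
  sigu → siyu   (g→y between vowels (before a back vowel))
So the Haden cognate is 'siyu'.

siyu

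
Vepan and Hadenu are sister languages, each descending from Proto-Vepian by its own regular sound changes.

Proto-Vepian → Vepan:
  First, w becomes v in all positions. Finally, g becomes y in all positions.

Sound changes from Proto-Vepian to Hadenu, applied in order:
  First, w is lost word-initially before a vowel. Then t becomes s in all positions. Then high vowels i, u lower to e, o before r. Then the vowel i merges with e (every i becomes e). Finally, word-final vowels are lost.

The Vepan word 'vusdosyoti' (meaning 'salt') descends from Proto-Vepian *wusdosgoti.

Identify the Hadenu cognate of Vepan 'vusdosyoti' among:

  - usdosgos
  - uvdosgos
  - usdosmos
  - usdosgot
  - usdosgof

Hadenu: start from *wusdosgoti.
  rule 1 (glide loss): wusdosgoti → usdosgoti
  rule 2 (unconditioned shift): usdosgoti → usdosgosi
  rule 3: no change — usdosgosi
  rule 4 (vowel merger): usdosgosi → usdosgose
  rule 5 (apocope): usdosgose → usdosgos
  ⇒ Hadenu usdosgos
Only 'usdosgos' matches the regular Hadenu development of *wusdosgoti.

usdosgos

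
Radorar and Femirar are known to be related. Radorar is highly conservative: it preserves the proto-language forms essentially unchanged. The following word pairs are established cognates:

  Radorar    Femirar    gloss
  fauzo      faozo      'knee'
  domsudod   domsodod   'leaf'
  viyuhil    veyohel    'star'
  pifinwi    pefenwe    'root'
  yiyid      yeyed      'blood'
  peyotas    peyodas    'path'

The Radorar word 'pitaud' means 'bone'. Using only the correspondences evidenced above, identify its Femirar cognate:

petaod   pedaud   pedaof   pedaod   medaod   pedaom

viyuhil ~ veyohel, yiyid ~ yeyed — Radorar i corresponds to Femirar e after a consonant, before a consonant other than r, m, n, p, b, f, v.
peyotas ~ peyodas — Radorar t corresponds to Femirar d between vowels (before a back vowel).
fauzo ~ faozo — Radorar u corresponds to Femirar o after a vowel, before a consonant other than r, m, n, p, b, f, v.
Applying these to Radorar 'pitaud':
  pitaud → petaud   (i→e after a consonant, before a consonant other than r, m, n, p, b, f, v)
  petaud → pedaud   (t→d between vowels (before a back vowel))
  pedaud → pedaod   (u→o after a vowel, before a consonant other than r, m, n, p, b, f, v)
So the Femirar cognate is 'pedaod'.

pedaod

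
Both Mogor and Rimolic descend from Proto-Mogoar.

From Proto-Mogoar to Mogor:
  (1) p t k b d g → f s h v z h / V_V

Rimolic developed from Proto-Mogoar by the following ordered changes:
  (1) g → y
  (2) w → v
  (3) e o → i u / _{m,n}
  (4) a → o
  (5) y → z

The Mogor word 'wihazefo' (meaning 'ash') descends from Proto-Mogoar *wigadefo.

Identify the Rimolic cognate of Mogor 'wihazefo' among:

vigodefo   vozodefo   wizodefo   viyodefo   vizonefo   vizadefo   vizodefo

Rimolic: *wigadefo > wiyadefo > viyadefo > viyodefo > vizodefo  (by unconditioned shift, unconditioned shift, vowel merger, unconditioned shift)
Only 'vizodefo' matches the regular Rimolic development of *wigadefo.

vizodefo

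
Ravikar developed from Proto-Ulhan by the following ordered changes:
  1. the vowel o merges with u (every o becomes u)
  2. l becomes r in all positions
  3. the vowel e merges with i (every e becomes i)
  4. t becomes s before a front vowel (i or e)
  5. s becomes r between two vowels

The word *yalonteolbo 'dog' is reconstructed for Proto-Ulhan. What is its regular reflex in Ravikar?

Ravikar: start from *yalonteolbo.
  rule 1 (vowel merger): yalonteolbo → yalunteulbu
  rule 2 (unconditioned shift): yalunteulbu → yarunteurbu
  rule 3 (vowel merger): yarunteurbu → yaruntiurbu
  rule 4 (palatalisation): yaruntiurbu → yarunsiurbu
  rule 5: no change — yarunsiurbu
  ⇒ Ravikar yarunsiurbu

yarunsiurbu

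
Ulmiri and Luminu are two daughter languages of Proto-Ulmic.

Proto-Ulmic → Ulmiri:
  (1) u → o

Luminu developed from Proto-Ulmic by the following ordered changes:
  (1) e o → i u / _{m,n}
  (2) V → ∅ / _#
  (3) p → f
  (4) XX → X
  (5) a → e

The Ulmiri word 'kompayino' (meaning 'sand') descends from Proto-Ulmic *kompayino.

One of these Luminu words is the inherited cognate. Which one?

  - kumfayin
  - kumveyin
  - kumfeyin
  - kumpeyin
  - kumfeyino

Luminu: *kompayino
  kompayino → kumpayino   [pre-nasal raising]
  kumpayino → kumpayin   [apocope]
  kumpayin → kumfayin   [unconditioned shift]
  kumfayin (rule 4 does not apply)
  kumfayin → kumfeyin   [vowel merger]
  giving Luminu kumfeyin.

kumfeyin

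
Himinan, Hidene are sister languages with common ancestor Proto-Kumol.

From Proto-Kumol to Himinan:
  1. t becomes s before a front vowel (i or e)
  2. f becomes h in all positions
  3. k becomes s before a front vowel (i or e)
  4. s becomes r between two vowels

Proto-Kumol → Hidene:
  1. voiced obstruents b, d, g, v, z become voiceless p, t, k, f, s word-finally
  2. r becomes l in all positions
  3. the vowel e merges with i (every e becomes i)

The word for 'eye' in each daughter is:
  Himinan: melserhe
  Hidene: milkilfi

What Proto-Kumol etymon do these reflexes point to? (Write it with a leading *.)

*melkerfe

Position 6: Himinan has r, Hidene has l. Taking the neighbouring segments as reconstructed: Himinan r can only go back to *r; Hidene l could go back to *l or *r — the one source consistent with every daughter is *r.
Position 2: Himinan has e, Hidene has i. Himinan preserves e here (none of its changes turn any other segment into e), so the proto-segment is *e.
Position 4: Himinan has s, Hidene has k. Taking the neighbouring segments as reconstructed: Himinan s could go back to *t or *k or *s; Hidene k can only go back to *k — the one source consistent with every daughter is *k.
Verify the candidate proto-form against each daughter:
Himinan: *melkerfe > melkerhe > melserhe  (by unconditioned shift, palatalisation)
Hidene: *melkerfe > melkelfe > milkilfi  (by unconditioned shift, vowel merger)
Only *melkerfe yields all of Himinan melserhe, Hidene milkilfi.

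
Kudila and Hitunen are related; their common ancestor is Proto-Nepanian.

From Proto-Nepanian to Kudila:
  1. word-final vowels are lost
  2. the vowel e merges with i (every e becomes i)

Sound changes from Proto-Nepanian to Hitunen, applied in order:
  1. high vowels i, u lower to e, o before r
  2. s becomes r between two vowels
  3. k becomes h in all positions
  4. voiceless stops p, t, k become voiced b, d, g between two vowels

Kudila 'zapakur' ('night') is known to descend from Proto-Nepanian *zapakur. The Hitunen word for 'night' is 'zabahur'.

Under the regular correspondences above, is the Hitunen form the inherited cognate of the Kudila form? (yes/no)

Derive the expected Hitunen reflex of *zapakur:
Hitunen: *zapakur
  zapakur → zapakor   [pre-rhotic lowering]
  zapakor (rule 2 does not apply)
  zapakor → zapahor   [unconditioned shift]
  zapahor → zabahor   [intervocalic voicing]
  giving Hitunen zabahor.
The regular Hitunen reflex would be 'zabahor', but the attested form is 'zabahur'. The correspondence is irregular, so they are not cognates (the Hitunen form has a different source).

no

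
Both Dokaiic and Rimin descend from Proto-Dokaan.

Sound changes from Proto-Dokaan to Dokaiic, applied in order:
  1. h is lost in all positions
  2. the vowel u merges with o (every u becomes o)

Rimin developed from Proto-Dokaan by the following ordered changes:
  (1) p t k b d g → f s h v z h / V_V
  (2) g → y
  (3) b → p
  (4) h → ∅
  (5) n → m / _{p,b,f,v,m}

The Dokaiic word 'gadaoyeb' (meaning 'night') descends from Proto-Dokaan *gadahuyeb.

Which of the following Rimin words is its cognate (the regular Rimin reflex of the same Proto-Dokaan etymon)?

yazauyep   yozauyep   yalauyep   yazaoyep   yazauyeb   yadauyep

yazauyep

Rimin: *gadahuyeb
  gadahuyeb → gazahuyeb   [intervocalic lenition]
  gazahuyeb → yazahuyeb   [unconditioned shift]
  yazahuyeb → yazahuyep   [unconditioned shift]
  yazahuyep → yazauyep   [h-loss]
  yazauyep (rule 5 does not apply)
  giving Rimin yazauyep.
The other candidates each miss or misapply at least one Rimin change.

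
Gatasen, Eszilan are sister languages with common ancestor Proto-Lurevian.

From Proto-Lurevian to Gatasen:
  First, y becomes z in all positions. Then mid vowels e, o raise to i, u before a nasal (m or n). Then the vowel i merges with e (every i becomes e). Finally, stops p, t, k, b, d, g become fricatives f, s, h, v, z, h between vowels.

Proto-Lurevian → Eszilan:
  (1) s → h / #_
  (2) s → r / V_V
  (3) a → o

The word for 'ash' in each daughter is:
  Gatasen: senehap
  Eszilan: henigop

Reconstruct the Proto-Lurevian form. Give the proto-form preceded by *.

*senigap

Position 1: Gatasen has s, Eszilan has h. Taking the neighbouring segments as reconstructed: Gatasen s can only go back to *s; Eszilan h could go back to *s or *h — the one source consistent with every daughter is *s.
Position 4: Gatasen has e, Eszilan has i. Eszilan preserves i here (none of its changes turn any other segment into i), so the proto-segment is *i.
This points to *senigap. Verify forward in each daughter:
Gatasen: *senigap > sinigap > senegap > senehap  (by pre-nasal raising, vowel merger, intervocalic lenition)
Eszilan: *senigap > henigap > henigop  (by debuccalisation, vowel merger)
Only *senigap yields all of Gatasen senehap, Eszilan henigop.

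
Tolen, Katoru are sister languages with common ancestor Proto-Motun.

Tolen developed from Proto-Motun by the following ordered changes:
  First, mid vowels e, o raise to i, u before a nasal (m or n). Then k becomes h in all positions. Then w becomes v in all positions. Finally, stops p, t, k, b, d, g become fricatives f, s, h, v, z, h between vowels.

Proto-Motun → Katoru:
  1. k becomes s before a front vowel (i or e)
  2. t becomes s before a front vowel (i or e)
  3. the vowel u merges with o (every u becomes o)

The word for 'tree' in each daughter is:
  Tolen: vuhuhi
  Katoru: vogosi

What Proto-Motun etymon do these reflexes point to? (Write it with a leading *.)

Position 4: Tolen has u, Katoru has o. Taking the neighbouring segments as reconstructed: Tolen u can only go back to *u; Katoru o could go back to *o or *u — the one source consistent with every daughter is *u.
Position 5: Tolen has h, Katoru has s. Taking the neighbouring segments as reconstructed: Tolen h could go back to *k or *g or *h; Katoru s could go back to *t or *k or *s — the one source consistent with every daughter is *k.
Position 2: Tolen has u, Katoru has o. Taking the neighbouring segments as reconstructed: Tolen u can only go back to *u; Katoru o could go back to *o or *u — the one source consistent with every daughter is *u.
This points to *vuguki. Verify forward in each daughter:
Tolen: *vuguki > vuguhi > vuhuhi  (by unconditioned shift, intervocalic lenition)
Katoru: *vuguki > vugusi > vogosi  (by palatalisation, vowel merger)
Only *vuguki yields all of Tolen vuhuhi, Katoru vogosi.

*vuguki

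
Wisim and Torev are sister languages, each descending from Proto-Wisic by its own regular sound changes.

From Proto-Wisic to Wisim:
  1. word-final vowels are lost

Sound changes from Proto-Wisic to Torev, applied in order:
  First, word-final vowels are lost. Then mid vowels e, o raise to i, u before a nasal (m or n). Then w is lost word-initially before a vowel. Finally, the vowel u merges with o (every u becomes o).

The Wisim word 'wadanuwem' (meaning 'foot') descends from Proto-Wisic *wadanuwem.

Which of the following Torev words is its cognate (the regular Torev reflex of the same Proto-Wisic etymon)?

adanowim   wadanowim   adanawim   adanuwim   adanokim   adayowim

Torev: *wadanuwem > wadanuwim > adanuwim > adanowim  (by pre-nasal raising, glide loss, vowel merger)
The other candidates each miss or misapply at least one Torev change.

adanowim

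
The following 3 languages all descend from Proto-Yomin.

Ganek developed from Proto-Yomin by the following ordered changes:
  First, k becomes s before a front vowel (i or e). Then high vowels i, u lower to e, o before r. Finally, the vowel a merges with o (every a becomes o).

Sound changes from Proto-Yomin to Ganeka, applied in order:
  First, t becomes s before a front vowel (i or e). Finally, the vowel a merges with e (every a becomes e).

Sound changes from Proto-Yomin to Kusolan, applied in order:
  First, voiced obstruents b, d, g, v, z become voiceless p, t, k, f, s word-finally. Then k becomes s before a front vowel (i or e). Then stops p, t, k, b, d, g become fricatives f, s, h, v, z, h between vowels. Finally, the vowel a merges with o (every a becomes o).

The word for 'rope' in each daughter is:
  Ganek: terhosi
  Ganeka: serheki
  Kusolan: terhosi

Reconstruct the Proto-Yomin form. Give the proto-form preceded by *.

Position 5: Ganek has o, Ganeka has e, Kusolan has o. Taking the neighbouring segments as reconstructed: Ganek o could go back to *a or *o; Ganeka e could go back to *a or *e; Kusolan o could go back to *a or *o — the one source consistent with every daughter is *a.
Position 6: Ganek has s, Ganeka has k, Kusolan has s. Ganeka preserves k here (none of its changes turn any other segment into k), so the proto-segment is *k.
Verify the candidate proto-form against each daughter:
Ganek: *terhaki > terhasi > terhosi  (by palatalisation, vowel merger)
Ganeka: start from *terhaki.
  rule 1 (palatalisation): terhaki → serhaki
  rule 2 (vowel merger): serhaki → serheki
  ⇒ Ganeka serheki
Kusolan: *terhaki > terhasi > terhosi  (by palatalisation, vowel merger)
No other proto-form is consistent with every reflex, so the reconstruction is *terhaki.

*terhaki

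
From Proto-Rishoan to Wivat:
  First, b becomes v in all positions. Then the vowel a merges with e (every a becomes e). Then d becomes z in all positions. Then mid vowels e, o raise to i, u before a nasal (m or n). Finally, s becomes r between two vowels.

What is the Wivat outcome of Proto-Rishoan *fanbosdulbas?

finvoszulves

Wivat: *fanbosdulbas
  fanbosdulbas → fanvosdulvas   [unconditioned shift]
  fanvosdulvas → fenvosdulves   [vowel merger]
  fenvosdulves → fenvoszulves   [unconditioned shift]
  fenvoszulves → finvoszulves   [pre-nasal raising]
  finvoszulves (rule 5 does not apply)
  giving Wivat finvoszulves.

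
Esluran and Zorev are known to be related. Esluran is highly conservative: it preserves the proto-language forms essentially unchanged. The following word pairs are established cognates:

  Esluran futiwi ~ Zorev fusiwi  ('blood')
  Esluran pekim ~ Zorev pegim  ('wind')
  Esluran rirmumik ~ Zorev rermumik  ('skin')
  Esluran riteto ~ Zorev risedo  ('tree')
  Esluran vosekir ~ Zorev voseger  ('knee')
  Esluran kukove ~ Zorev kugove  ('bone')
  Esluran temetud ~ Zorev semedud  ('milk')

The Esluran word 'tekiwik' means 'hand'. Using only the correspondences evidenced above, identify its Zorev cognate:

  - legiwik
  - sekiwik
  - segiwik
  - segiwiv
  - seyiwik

temetud ~ semedud — Esluran t corresponds to Zorev s word-initially before a front vowel.
pekim ~ pegim, vosekir ~ voseger — Esluran k corresponds to Zorev g between vowels (before a front vowel).
Applying these to Esluran 'tekiwik':
  tekiwik → sekiwik   (t→s word-initially before a front vowel)
  sekiwik → segiwik   (k→g between vowels (before a front vowel))
So the Zorev cognate is 'segiwik'.

segiwik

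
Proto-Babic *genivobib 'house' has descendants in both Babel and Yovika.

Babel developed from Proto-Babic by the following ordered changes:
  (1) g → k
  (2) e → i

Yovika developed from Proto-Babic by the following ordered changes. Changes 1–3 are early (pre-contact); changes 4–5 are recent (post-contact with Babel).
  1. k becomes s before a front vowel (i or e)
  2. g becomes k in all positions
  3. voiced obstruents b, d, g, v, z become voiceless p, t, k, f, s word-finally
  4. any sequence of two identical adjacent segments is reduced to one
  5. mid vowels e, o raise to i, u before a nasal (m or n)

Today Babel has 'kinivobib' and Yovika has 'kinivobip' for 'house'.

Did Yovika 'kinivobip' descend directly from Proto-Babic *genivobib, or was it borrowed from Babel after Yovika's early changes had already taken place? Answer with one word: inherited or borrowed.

inherited

If inherited, *genivobib would pass through all of Yovika's changes:
Yovika: start from *genivobib.
  rule 1: no change — genivobib
  rule 2 (unconditioned shift): genivobib → kenivobib
  rule 3 (final devoicing): kenivobib → kenivobip
  rule 4: no change — kenivobip
  rule 5 (pre-nasal raising): kenivobip → kinivobip
  ⇒ Yovika kinivobip
If borrowed from Babel 'kinivobib' after the early changes, it would undergo only the recent ones:
  rule 4 (degemination): no change (kinivobib)
  rule 5 (pre-nasal raising): no change (kinivobib)
  ⇒ as a loan: kinivobib
Yovika 'kinivobip' matches the inherited outcome exactly, so it is an inherited cognate, not a loan.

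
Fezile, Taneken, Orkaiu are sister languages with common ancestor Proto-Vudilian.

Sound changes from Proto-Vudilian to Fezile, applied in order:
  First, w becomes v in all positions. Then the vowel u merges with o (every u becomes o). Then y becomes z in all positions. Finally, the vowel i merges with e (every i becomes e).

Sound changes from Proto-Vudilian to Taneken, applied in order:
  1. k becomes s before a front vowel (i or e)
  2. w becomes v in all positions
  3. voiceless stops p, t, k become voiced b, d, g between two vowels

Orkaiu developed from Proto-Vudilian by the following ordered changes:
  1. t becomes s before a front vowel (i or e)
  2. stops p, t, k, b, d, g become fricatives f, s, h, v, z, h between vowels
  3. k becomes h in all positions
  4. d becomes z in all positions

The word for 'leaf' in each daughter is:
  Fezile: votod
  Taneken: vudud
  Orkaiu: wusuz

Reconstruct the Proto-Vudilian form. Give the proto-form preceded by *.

*wutud

Position 1: Fezile has v, Taneken has v, Orkaiu has w. Orkaiu preserves w here (none of its changes turn any other segment into w), so the proto-segment is *w.
Position 5: Fezile has d, Taneken has d, Orkaiu has z. Fezile preserves d here (none of its changes turn any other segment into d), so the proto-segment is *d.
Continuing position by position gives *wutud; check it forward:
Fezile: *wutud
  wutud → vutud   [unconditioned shift]
  vutud → votod   [vowel merger]
  votod (rule 3 does not apply)
  votod (rule 4 does not apply)
  giving Fezile votod.
Taneken: *wutud
  wutud (rule 1 does not apply)
  wutud → vutud   [unconditioned shift]
  vutud → vudud   [intervocalic voicing]
  giving Taneken vudud.
Orkaiu: *wutud
  wutud (rule 1 does not apply)
  wutud → wusud   [intervocalic lenition]
  wusud (rule 3 does not apply)
  wusud → wusuz   [unconditioned shift]
  giving Orkaiu wusuz.
Only *wutud yields all of Fezile votod, Taneken vudud, Orkaiu wusuz.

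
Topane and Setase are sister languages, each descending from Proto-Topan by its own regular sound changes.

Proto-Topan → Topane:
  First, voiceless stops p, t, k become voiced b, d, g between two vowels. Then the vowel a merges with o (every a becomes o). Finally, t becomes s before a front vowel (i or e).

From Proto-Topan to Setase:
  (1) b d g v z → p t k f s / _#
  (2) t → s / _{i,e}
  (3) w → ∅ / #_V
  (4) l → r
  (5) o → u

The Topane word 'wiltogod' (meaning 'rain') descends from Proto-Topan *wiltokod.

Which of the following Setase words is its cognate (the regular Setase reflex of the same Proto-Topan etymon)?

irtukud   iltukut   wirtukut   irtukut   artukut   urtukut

irtukut

Setase: *wiltokod > wiltokot > iltokot > irtokot > irtukut  (by final devoicing, glide loss, unconditioned shift, vowel merger)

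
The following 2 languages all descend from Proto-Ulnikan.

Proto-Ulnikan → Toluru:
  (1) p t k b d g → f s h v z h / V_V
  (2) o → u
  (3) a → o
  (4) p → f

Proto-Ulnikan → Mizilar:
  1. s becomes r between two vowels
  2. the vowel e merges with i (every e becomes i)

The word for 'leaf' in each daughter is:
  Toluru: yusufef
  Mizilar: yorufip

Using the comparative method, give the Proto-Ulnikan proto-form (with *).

Position 2: Toluru has u, Mizilar has o. Mizilar preserves o here (none of its changes turn any other segment into o), so the proto-segment is *o.
Position 6: Toluru has e, Mizilar has i. Toluru preserves e here (none of its changes turn any other segment into e), so the proto-segment is *e.
Position 3: Toluru has s, Mizilar has r. Taking the neighbouring segments as reconstructed: Toluru s could go back to *t or *s; Mizilar r could go back to *s or *r — the one source consistent with every daughter is *s.
Verify the candidate proto-form against each daughter:
Toluru: *yosufep
  yosufep (rule 1 does not apply)
  yosufep → yusufep   [vowel merger]
  yusufep (rule 3 does not apply)
  yusufep → yusufef   [unconditioned shift]
  giving Toluru yusufef.
Mizilar: start from *yosufep.
  rule 1 (rhotacism): yosufep → yorufep
  rule 2 (vowel merger): yorufep → yorufip
  ⇒ Mizilar yorufip
*yosufep is the unique common source.

*yosufep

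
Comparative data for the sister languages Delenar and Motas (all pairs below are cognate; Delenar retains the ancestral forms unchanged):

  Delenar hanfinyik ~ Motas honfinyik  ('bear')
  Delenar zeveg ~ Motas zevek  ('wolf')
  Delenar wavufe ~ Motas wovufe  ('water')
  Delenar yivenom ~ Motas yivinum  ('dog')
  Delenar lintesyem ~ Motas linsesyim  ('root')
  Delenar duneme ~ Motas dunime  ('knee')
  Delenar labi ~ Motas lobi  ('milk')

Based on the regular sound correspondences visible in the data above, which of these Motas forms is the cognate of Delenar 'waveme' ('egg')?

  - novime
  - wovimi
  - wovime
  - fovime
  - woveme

wovime

wavufe ~ wovufe — Delenar a corresponds to Motas o after a consonant, before a labial obstruent.
lintesyem ~ linsesyim, duneme ~ dunime — Delenar e corresponds to Motas i after a consonant, before a nasal.
Applying these to Delenar 'waveme':
  waveme → woveme   (a→o after a consonant, before a labial obstruent)
  woveme → wovime   (e→i after a consonant, before a nasal)
So the Motas cognate is 'wovime'.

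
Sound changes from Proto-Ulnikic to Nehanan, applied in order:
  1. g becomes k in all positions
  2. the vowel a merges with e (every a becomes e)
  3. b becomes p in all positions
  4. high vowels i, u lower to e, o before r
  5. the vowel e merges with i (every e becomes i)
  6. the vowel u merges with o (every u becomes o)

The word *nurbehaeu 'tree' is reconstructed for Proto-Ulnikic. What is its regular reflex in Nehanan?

norpihiio

Nehanan: start from *nurbehaeu.
  rule 1: no change — nurbehaeu
  rule 2 (vowel merger): nurbehaeu → nurbeheeu
  rule 3 (unconditioned shift): nurbeheeu → nurpeheeu
  rule 4 (pre-rhotic lowering): nurpeheeu → norpeheeu
  rule 5 (vowel merger): norpeheeu → norpihiiu
  rule 6 (vowel merger): norpihiiu → norpihiio
  ⇒ Nehanan norpihiio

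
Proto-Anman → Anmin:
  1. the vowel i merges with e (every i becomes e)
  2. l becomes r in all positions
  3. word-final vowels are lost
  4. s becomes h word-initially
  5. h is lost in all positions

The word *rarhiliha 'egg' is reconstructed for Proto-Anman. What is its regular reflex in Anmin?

Anmin: *rarhiliha > rarheleha > rarhereha > rarhereh > rarere  (by vowel merger, unconditioned shift, apocope, h-loss)

rarere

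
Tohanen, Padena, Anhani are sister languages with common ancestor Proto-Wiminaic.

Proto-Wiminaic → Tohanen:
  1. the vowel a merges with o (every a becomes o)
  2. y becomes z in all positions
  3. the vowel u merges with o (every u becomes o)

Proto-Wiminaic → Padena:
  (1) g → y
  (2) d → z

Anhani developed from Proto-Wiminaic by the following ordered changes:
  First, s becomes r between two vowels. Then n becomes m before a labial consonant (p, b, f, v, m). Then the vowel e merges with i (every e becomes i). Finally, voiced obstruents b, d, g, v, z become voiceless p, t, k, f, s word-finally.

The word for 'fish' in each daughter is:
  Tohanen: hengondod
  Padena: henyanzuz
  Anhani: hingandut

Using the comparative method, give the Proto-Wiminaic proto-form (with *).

Position 9: Tohanen has d, Padena has z, Anhani has t. Tohanen preserves d here (none of its changes turn any other segment into d), so the proto-segment is *d.
Position 4: Tohanen has g, Padena has y, Anhani has g. Tohanen preserves g here (none of its changes turn any other segment into g), so the proto-segment is *g.
Position 7: Tohanen has d, Padena has z, Anhani has d. Tohanen preserves d here (none of its changes turn any other segment into d), so the proto-segment is *d.
This points to *hengandud. Verify forward in each daughter:
Tohanen: start from *hengandud.
  rule 1 (vowel merger): hengandud → hengondud
  rule 2: no change — hengondud
  rule 3 (vowel merger): hengondud → hengondod
  ⇒ Tohanen hengondod
Padena: *hengandud
  hengandud → henyandud   [unconditioned shift]
  henyandud → henyanzuz   [unconditioned shift]
  giving Padena henyanzuz.
Anhani: *hengandud > hingandud > hingandut  (by vowel merger, final devoicing)
Only *hengandud yields all of Tohanen hengondod, Padena henyanzuz, Anhani hingandut.

*hengandud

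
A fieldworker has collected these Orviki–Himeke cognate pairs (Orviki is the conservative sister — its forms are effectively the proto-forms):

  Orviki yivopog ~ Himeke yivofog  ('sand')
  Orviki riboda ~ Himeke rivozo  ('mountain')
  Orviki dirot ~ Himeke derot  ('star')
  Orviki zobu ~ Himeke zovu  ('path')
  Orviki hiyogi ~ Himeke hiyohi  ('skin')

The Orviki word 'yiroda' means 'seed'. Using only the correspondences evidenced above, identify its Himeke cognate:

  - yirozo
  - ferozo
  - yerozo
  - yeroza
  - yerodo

yerozo

dirot ~ derot — Orviki i corresponds to Himeke e after a consonant, before r.
riboda ~ rivozo — Orviki d corresponds to Himeke z between vowels (before a back vowel).
riboda ~ rivozo — Orviki a corresponds to Himeke o word-finally.
Applying these to Orviki 'yiroda':
  yiroda → yeroda   (i→e after a consonant, before r)
  yeroda → yeroza   (d→z between vowels (before a back vowel))
  yeroza → yerozo   (a→o word-finally)
So the Himeke cognate is 'yerozo'.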